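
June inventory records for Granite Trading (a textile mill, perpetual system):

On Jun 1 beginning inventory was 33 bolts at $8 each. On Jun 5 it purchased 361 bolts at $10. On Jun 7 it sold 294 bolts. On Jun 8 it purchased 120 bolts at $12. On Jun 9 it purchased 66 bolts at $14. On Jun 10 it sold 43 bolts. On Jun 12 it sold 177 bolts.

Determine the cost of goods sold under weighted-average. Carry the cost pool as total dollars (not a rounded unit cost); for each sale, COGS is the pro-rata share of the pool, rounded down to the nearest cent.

After Jun 1: 33 on hand, pool $264.00 (≈ $8.0000 each)
After Jun 5: 394 on hand, pool $3,874.00 (≈ $9.8325 each)
Jun 7, sell 294: 294/394 × $3,874.00 → $2,890.75
After Jun 8: 220 on hand, pool $2,423.25 (≈ $11.0148 each)
After Jun 9: 286 on hand, pool $3,347.25 (≈ $11.7037 each)
Jun 10, sell 43: 43/286 × $3,347.25 → $503.25
Jun 12, sell 177: 177/243 × $2,844.00 → $2,071.55
Total COGS = $2,890.75 + $503.25 + $2,071.55 = $5,465.55
Ending inventory (cost pool remaining) = $772.45

COGS = $5,465.55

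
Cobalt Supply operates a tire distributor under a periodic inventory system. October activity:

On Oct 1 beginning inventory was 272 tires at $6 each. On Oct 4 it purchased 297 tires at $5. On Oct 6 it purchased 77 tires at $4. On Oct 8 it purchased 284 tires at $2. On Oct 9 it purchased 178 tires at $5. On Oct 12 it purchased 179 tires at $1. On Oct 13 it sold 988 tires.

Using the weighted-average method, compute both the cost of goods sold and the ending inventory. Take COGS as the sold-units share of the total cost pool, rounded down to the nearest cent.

COGS = $3,885.97; ending inventory = $1,176.03

Oct 13, sell 988: 988/1287 × $5,062.00 → $3,885.97
Ending inventory (cost pool remaining) = $1,176.03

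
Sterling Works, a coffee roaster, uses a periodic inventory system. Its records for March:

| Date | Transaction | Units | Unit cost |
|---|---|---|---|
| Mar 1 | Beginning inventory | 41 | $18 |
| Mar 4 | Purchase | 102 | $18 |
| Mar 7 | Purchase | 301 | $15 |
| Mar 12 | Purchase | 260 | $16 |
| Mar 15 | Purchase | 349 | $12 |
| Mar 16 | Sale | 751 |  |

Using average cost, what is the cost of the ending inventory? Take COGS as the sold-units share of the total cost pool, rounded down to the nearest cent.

Mar 16, sell 751: 751/1053 × $15,437.00 → $11,009.67
Ending inventory (cost pool remaining) = $4,427.33

Ending inventory = $4,427.33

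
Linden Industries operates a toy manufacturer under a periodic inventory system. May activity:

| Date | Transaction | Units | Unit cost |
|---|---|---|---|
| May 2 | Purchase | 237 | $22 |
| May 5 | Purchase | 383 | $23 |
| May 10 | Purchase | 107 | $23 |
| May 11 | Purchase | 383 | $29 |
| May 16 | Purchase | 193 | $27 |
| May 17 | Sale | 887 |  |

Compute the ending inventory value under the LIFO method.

Ending inventory = $9,331

May 17, 887 sold [LIFO — newest first]: 193 @ $27 + 383 @ $29 + 107 @ $23 + 204 @ $23 = $23,471
Ending inventory: 237 @ $22 + 179 @ $23 = $9,331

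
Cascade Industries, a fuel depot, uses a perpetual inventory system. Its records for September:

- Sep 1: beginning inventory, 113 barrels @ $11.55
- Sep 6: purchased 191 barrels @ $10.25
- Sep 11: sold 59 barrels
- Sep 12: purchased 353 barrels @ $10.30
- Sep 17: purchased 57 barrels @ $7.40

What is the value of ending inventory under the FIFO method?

Sep 11, 59 sold [FIFO — oldest first]: 59 @ $11.55 = $681.45
Ending inventory: 54 @ $11.55 + 191 @ $10.25 + 353 @ $10.30 + 57 @ $7.40 = $6,639.15
Check: goods available $7,320.60 = COGS $681.45 + ending $6,639.15

Ending inventory = $6,639.15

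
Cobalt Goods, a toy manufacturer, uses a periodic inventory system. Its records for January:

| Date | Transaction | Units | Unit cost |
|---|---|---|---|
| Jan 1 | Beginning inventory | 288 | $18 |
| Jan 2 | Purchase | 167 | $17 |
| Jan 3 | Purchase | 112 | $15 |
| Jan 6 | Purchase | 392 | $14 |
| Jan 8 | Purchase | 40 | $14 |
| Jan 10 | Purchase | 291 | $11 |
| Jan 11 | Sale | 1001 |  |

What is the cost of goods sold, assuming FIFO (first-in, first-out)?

Jan 11, 1001 sold [FIFO — oldest first]: 288 @ $18 + 167 @ $17 + 112 @ $15 + 392 @ $14 + 40 @ $14 + 2 @ $11 = $15,773
Ending inventory: 289 @ $11 = $3,179
Check: goods available $18,952 = COGS $15,773 + ending $3,179

COGS = $15,773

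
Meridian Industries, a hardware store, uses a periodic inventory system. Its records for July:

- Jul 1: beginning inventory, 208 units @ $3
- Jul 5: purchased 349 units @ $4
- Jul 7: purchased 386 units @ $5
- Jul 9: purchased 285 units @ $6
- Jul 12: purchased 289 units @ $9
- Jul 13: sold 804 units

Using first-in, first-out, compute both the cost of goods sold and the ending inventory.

Jul 13, 804 sold [FIFO — oldest first]: 208 @ $3 + 349 @ $4 + 247 @ $5 = $3,255
Ending inventory: 139 @ $5 + 285 @ $6 + 289 @ $9 = $5,006
Check: goods available $8,261 = COGS $3,255 + ending $5,006

COGS = $3,255; ending inventory = $5,006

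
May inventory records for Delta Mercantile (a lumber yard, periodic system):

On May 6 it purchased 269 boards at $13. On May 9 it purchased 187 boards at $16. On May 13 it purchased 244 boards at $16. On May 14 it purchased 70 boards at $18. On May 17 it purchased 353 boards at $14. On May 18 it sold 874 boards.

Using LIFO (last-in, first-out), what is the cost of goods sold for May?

COGS = $13,358

May 18, 874 sold [LIFO — newest first]: 353 @ $14 + 70 @ $18 + 244 @ $16 + 187 @ $16 + 20 @ $13 = $13,358
Ending inventory: 249 @ $13 = $3,237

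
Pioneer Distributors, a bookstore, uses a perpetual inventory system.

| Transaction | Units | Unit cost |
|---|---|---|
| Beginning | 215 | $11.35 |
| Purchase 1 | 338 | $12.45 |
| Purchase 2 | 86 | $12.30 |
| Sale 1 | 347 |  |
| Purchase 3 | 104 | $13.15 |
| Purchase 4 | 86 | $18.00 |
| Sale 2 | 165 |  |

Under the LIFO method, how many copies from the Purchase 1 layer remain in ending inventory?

Sale 1 (347) [LIFO — newest first]: 86 @ $12.30 + 261 @ $12.45 = $4,307.25
Sale 2 (165) [LIFO — newest first]: 86 @ $18.00 + 79 @ $13.15 = $2,586.85
Total COGS = $4,307.25 + $2,586.85 = $6,894.10
Ending inventory: 215 @ $11.35 + 77 @ $12.45 + 25 @ $13.15 = $3,727.65
Check: goods available $10,621.75 = COGS $6,894.10 + ending $3,727.65

77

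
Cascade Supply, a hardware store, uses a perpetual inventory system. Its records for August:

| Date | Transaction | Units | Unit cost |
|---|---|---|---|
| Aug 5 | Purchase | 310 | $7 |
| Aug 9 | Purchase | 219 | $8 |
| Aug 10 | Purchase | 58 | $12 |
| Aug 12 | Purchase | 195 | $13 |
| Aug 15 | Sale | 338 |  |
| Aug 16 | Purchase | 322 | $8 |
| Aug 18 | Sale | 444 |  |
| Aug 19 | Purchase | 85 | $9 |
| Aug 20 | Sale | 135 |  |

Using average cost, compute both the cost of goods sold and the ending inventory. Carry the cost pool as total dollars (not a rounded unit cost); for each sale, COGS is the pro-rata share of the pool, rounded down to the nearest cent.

After Aug 5: 310 on hand, pool $2,170.00 (≈ $7.0000 each)
After Aug 9: 529 on hand, pool $3,922.00 (≈ $7.4140 each)
After Aug 10: 587 on hand, pool $4,618.00 (≈ $7.8671 each)
After Aug 12: 782 on hand, pool $7,153.00 (≈ $9.1471 each)
Aug 15, sell 338: 338/782 × $7,153.00 → $3,091.70
After Aug 16: 766 on hand, pool $6,637.30 (≈ $8.6649 each)
Aug 18, sell 444: 444/766 × $6,637.30 → $3,847.20
After Aug 19: 407 on hand, pool $3,555.10 (≈ $8.7349 each)
Aug 20, sell 135: 135/407 × $3,555.10 → $1,179.21
Total COGS = $3,091.70 + $3,847.20 + $1,179.21 = $8,118.11
Ending inventory (cost pool remaining) = $2,375.89

COGS = $8,118.11; ending inventory = $2,375.89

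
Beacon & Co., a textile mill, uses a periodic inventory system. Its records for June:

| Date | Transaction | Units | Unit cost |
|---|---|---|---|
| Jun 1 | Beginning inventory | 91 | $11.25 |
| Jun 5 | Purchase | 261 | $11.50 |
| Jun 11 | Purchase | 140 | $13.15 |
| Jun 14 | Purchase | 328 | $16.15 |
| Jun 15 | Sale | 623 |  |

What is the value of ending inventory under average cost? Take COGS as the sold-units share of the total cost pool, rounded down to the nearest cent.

Ending inventory = $2,681.96

Jun 15, sell 623: 623/820 × $11,163.45 → $8,481.49
Ending inventory (cost pool remaining) = $2,681.96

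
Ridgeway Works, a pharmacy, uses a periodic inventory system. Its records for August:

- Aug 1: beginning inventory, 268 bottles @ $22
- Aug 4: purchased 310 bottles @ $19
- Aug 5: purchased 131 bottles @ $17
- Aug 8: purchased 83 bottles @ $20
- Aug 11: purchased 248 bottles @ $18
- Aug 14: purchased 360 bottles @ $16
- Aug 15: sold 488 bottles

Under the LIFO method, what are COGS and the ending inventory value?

Aug 15, 488 sold [LIFO — newest first]: 360 @ $16 + 128 @ $18 = $8,064
Ending inventory: 268 @ $22 + 310 @ $19 + 131 @ $17 + 83 @ $20 + 120 @ $18 = $17,833
Check: goods available $25,897 = COGS $8,064 + ending $17,833

COGS = $8,064; ending inventory = $17,833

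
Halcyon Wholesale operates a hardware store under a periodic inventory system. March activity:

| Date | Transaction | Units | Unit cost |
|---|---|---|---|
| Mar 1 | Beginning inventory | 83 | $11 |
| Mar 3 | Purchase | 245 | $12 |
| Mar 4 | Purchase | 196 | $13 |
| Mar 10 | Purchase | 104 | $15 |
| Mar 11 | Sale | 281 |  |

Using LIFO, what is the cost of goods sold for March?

COGS = $3,861

Mar 11, 281 sold [LIFO — newest first]: 104 @ $15 + 177 @ $13 = $3,861
Ending inventory: 83 @ $11 + 245 @ $12 + 19 @ $13 = $4,100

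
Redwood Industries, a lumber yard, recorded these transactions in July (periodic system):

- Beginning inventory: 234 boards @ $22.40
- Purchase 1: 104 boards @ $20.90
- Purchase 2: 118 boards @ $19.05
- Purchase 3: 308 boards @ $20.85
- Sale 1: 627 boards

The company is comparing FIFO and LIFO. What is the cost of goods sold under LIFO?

FIFO COGS: 234 @ $22.40 + 104 @ $20.90 + 118 @ $19.05 + 171 @ $20.85 = $13,228.45
LIFO COGS: 308 @ $20.85 + 118 @ $19.05 + 104 @ $20.90 + 97 @ $22.40 = $13,016.10

COGS = $13,016.10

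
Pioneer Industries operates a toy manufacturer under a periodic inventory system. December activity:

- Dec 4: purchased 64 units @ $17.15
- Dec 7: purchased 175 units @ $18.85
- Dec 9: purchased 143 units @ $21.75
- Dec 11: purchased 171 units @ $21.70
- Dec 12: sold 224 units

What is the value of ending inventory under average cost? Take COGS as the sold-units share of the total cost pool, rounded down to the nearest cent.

Dec 12, sell 224: 224/553 × $11,217.30 → $4,543.71
Ending inventory (cost pool remaining) = $6,673.59

Ending inventory = $6,673.59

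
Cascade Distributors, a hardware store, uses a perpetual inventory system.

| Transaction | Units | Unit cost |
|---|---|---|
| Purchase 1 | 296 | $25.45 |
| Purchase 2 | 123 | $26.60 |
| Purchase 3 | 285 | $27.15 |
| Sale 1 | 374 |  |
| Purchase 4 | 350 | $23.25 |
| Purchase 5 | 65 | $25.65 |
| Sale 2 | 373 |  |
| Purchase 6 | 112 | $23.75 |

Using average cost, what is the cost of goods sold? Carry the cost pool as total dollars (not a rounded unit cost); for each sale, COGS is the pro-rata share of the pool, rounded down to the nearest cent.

COGS = $19,111.57

After Purchase 1: 296 on hand, pool $7,533.20 (≈ $25.4500 each)
After Purchase 2: 419 on hand, pool $10,805.00 (≈ $25.7876 each)
After Purchase 3: 704 on hand, pool $18,542.75 (≈ $26.3391 each)
Sale 1, sell 374: 374/704 × $18,542.75 → $9,850.83
After Purchase 4: 680 on hand, pool $16,829.42 (≈ $24.7491 each)
After Purchase 5: 745 on hand, pool $18,496.67 (≈ $24.8277 each)
Sale 2, sell 373: 373/745 × $18,496.67 → $9,260.74
After Purchase 6: 484 on hand, pool $11,895.93 (≈ $24.5784 each)
Total COGS = $9,850.83 + $9,260.74 = $19,111.57
Ending inventory (cost pool remaining) = $11,895.93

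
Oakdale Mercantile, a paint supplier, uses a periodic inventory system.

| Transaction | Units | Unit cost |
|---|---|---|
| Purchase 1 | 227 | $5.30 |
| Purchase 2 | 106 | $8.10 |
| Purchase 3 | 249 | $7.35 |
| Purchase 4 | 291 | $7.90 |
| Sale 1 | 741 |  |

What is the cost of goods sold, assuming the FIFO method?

Sale 1 (741) [FIFO — oldest first]: 227 @ $5.30 + 106 @ $8.10 + 249 @ $7.35 + 159 @ $7.90 = $5,147.95
Ending inventory: 132 @ $7.90 = $1,042.80

COGS = $5,147.95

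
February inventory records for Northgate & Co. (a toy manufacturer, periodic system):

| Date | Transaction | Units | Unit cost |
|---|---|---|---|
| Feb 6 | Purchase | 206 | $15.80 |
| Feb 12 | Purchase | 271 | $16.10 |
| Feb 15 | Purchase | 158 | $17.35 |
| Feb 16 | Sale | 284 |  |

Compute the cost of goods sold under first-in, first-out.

COGS = $4,510.60

Feb 16, 284 sold [FIFO — oldest first]: 206 @ $15.80 + 78 @ $16.10 = $4,510.60
Ending inventory: 193 @ $16.10 + 158 @ $17.35 = $5,848.60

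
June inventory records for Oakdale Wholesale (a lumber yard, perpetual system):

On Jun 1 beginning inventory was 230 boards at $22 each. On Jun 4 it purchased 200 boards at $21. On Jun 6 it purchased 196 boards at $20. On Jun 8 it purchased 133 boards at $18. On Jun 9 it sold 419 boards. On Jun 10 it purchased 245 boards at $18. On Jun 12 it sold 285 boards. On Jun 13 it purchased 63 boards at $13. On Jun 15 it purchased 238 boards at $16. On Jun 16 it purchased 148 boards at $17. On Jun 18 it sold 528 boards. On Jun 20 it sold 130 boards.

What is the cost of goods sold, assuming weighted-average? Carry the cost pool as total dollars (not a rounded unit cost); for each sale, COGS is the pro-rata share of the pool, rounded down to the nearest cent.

COGS = $25,549.71

After Jun 1: 230 on hand, pool $5,060.00 (≈ $22.0000 each)
After Jun 4: 430 on hand, pool $9,260.00 (≈ $21.5349 each)
After Jun 6: 626 on hand, pool $13,180.00 (≈ $21.0543 each)
After Jun 8: 759 on hand, pool $15,574.00 (≈ $20.5191 each)
Jun 9, sell 419: 419/759 × $15,574.00 → $8,597.50
After Jun 10: 585 on hand, pool $11,386.50 (≈ $19.4641 each)
Jun 12, sell 285: 285/585 × $11,386.50 → $5,547.26
After Jun 13: 363 on hand, pool $6,658.24 (≈ $18.3423 each)
After Jun 15: 601 on hand, pool $10,466.24 (≈ $17.4147 each)
After Jun 16: 749 on hand, pool $12,982.24 (≈ $17.3328 each)
Jun 18, sell 528: 528/749 × $12,982.24 → $9,151.69
Jun 20, sell 130: 130/221 × $3,830.55 → $2,253.26
Total COGS = $8,597.50 + $5,547.26 + $9,151.69 + $2,253.26 = $25,549.71
Ending inventory (cost pool remaining) = $1,577.29
Check: goods available $27,127.00 = COGS $25,549.71 + ending $1,577.29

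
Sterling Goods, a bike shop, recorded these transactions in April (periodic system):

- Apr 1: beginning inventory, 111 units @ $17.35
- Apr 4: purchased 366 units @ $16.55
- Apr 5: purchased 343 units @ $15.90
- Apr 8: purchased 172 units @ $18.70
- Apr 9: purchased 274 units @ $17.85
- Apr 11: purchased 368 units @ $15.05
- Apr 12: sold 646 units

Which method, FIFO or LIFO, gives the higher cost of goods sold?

FIFO COGS: 111 @ $17.35 + 366 @ $16.55 + 169 @ $15.90 = $10,670.25
LIFO COGS: 368 @ $15.05 + 274 @ $17.85 + 4 @ $18.70 = $10,504.10

FIFO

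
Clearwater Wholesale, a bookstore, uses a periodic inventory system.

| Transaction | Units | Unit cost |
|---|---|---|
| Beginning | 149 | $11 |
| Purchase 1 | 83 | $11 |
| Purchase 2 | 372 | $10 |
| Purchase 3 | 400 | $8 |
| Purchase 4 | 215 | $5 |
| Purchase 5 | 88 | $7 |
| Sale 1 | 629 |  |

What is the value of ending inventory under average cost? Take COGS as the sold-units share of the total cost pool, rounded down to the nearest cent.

Sale 1, sell 629: 629/1307 × $11,163.00 → $5,372.24
Ending inventory (cost pool remaining) = $5,790.76

Ending inventory = $5,790.76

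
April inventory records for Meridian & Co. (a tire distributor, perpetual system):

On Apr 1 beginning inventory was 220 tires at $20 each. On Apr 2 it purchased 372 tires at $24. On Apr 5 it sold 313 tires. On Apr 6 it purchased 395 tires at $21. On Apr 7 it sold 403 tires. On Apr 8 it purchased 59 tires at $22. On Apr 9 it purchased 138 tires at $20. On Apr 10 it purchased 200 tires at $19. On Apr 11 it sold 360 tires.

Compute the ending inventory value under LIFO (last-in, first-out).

Apr 5, 313 sold [LIFO — newest first]: 313 @ $24 = $7,512
Apr 7, 403 sold [LIFO — newest first]: 395 @ $21 + 8 @ $24 = $8,487
Apr 11, 360 sold [LIFO — newest first]: 200 @ $19 + 138 @ $20 + 22 @ $22 = $7,044
Total COGS = $7,512 + $8,487 + $7,044 = $23,043
Ending inventory: 220 @ $20 + 51 @ $24 + 37 @ $22 = $6,438
Check: goods available $29,481 = COGS $23,043 + ending $6,438

Ending inventory = $6,438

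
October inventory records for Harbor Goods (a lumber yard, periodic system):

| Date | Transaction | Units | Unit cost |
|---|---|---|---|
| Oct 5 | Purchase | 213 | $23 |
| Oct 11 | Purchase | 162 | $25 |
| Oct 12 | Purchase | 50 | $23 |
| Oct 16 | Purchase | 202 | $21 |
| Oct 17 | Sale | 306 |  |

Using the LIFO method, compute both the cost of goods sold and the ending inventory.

COGS = $6,742; ending inventory = $7,599

Oct 17, 306 sold [LIFO — newest first]: 202 @ $21 + 50 @ $23 + 54 @ $25 = $6,742
Ending inventory: 213 @ $23 + 108 @ $25 = $7,599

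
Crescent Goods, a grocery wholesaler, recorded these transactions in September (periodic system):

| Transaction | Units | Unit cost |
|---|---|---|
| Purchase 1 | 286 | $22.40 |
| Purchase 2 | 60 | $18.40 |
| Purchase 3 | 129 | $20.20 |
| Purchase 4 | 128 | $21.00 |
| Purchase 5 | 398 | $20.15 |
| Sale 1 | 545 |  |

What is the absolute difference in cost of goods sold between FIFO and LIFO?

$494.70

FIFO COGS: 286 @ $22.40 + 60 @ $18.40 + 129 @ $20.20 + 70 @ $21.00 = $11,586.20
LIFO COGS: 398 @ $20.15 + 128 @ $21.00 + 19 @ $20.20 = $11,091.50
Difference = |$11,586.20 − $11,091.50| = $494.70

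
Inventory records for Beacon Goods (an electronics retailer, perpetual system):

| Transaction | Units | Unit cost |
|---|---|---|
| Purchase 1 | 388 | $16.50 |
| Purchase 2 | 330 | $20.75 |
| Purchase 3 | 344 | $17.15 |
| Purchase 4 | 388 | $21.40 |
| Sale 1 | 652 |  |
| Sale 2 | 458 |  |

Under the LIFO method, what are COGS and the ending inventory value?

COGS = $21,842.30; ending inventory = $5,610.00

Sale 1 (652) [LIFO — newest first]: 388 @ $21.40 + 264 @ $17.15 = $12,830.80
Sale 2 (458) [LIFO — newest first]: 80 @ $17.15 + 330 @ $20.75 + 48 @ $16.50 = $9,011.50
Total COGS = $12,830.80 + $9,011.50 = $21,842.30
Ending inventory: 340 @ $16.50 = $5,610.00
Check: goods available $27,452.30 = COGS $21,842.30 + ending $5,610.00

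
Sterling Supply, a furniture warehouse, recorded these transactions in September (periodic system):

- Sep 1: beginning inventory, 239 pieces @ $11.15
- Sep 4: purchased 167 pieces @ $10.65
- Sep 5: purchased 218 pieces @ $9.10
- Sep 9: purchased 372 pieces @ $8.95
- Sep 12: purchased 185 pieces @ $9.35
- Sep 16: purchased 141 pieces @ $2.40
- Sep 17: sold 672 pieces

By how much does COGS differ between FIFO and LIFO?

FIFO COGS: 239 @ $11.15 + 167 @ $10.65 + 218 @ $9.10 + 48 @ $8.95 = $6,856.80
LIFO COGS: 141 @ $2.40 + 185 @ $9.35 + 346 @ $8.95 = $5,164.85
Difference = |$6,856.80 − $5,164.85| = $1,691.95

$1,691.95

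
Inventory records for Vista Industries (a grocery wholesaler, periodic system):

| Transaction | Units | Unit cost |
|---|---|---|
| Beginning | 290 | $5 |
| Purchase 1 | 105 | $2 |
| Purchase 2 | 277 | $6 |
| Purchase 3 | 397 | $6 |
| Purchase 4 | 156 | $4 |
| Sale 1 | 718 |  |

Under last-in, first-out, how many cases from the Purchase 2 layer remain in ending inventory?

Sale 1 (718) [LIFO — newest first]: 156 @ $4 + 397 @ $6 + 165 @ $6 = $3,996
Ending inventory: 290 @ $5 + 105 @ $2 + 112 @ $6 = $2,332

112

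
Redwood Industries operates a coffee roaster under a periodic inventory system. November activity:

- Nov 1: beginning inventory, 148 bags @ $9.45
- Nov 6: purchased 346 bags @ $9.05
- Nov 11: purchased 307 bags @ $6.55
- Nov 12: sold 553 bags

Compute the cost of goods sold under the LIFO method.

COGS = $4,237.15

Nov 12, 553 sold [LIFO — newest first]: 307 @ $6.55 + 246 @ $9.05 = $4,237.15
Ending inventory: 148 @ $9.45 + 100 @ $9.05 = $2,303.60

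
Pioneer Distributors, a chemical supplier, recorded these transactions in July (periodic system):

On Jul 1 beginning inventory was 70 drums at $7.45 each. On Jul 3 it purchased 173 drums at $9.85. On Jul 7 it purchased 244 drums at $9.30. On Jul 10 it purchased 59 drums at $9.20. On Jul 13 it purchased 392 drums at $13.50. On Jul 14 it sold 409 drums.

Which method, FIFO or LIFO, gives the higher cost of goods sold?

LIFO

FIFO COGS: 70 @ $7.45 + 173 @ $9.85 + 166 @ $9.30 = $3,769.35
LIFO COGS: 392 @ $13.50 + 17 @ $9.20 = $5,448.40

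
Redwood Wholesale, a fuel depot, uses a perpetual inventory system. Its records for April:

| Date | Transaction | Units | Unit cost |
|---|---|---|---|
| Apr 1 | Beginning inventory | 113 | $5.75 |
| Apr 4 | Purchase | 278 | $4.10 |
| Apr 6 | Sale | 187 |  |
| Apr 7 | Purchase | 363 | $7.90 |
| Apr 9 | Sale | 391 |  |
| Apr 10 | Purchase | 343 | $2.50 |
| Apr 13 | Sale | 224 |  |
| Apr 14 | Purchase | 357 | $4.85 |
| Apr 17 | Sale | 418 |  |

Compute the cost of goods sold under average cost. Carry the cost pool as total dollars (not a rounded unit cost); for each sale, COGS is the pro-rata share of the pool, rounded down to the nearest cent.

After Apr 1: 113 on hand, pool $649.75 (≈ $5.7500 each)
After Apr 4: 391 on hand, pool $1,789.55 (≈ $4.5769 each)
Apr 6, sell 187: 187/391 × $1,789.55 → $855.87
After Apr 7: 567 on hand, pool $3,801.38 (≈ $6.7044 each)
Apr 9, sell 391: 391/567 × $3,801.38 → $2,621.41
After Apr 10: 519 on hand, pool $2,037.47 (≈ $3.9258 each)
Apr 13, sell 224: 224/519 × $2,037.47 → $879.37
After Apr 14: 652 on hand, pool $2,889.55 (≈ $4.4318 each)
Apr 17, sell 418: 418/652 × $2,889.55 → $1,852.50
Total COGS = $855.87 + $2,621.41 + $879.37 + $1,852.50 = $6,209.15
Ending inventory (cost pool remaining) = $1,037.05
Check: goods available $7,246.20 = COGS $6,209.15 + ending $1,037.05

COGS = $6,209.15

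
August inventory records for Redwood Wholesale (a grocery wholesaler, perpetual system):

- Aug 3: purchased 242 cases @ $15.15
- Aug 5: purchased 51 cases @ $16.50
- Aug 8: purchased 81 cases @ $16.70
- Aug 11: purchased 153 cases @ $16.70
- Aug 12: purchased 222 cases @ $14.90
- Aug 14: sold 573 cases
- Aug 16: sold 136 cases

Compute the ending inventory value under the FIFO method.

Aug 14, 573 sold [FIFO — oldest first]: 242 @ $15.15 + 51 @ $16.50 + 81 @ $16.70 + 153 @ $16.70 + 46 @ $14.90 = $9,101.00
Aug 16, 136 sold [FIFO — oldest first]: 136 @ $14.90 = $2,026.40
Total COGS = $9,101.00 + $2,026.40 = $11,127.40
Ending inventory: 40 @ $14.90 = $596.00
Check: goods available $11,723.40 = COGS $11,127.40 + ending $596.00

Ending inventory = $596.00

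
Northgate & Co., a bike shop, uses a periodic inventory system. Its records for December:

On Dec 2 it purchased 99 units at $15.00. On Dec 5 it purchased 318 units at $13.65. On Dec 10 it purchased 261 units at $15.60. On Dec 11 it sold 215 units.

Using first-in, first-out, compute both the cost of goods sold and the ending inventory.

COGS = $3,068.40; ending inventory = $6,828.90

Dec 11, 215 sold [FIFO — oldest first]: 99 @ $15.00 + 116 @ $13.65 = $3,068.40
Ending inventory: 202 @ $13.65 + 261 @ $15.60 = $6,828.90
Check: goods available $9,897.30 = COGS $3,068.40 + ending $6,828.90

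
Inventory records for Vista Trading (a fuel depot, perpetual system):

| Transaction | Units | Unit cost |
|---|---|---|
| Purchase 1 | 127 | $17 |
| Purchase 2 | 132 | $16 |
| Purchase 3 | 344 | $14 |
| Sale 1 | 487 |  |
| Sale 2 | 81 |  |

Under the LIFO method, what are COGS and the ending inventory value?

COGS = $8,492; ending inventory = $595

Sale 1 (487) [LIFO — newest first]: 344 @ $14 + 132 @ $16 + 11 @ $17 = $7,115
Sale 2 (81) [LIFO — newest first]: 81 @ $17 = $1,377
Total COGS = $7,115 + $1,377 = $8,492
Ending inventory: 35 @ $17 = $595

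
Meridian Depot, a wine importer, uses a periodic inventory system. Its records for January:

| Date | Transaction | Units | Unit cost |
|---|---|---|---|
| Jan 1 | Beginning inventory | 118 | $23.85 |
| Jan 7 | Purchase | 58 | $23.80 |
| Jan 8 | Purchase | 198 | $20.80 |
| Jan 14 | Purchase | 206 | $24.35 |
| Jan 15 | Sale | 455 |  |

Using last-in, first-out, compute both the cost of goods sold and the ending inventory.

COGS = $10,348.30; ending inventory = $2,980.90

Jan 15, 455 sold [LIFO — newest first]: 206 @ $24.35 + 198 @ $20.80 + 51 @ $23.80 = $10,348.30
Ending inventory: 118 @ $23.85 + 7 @ $23.80 = $2,980.90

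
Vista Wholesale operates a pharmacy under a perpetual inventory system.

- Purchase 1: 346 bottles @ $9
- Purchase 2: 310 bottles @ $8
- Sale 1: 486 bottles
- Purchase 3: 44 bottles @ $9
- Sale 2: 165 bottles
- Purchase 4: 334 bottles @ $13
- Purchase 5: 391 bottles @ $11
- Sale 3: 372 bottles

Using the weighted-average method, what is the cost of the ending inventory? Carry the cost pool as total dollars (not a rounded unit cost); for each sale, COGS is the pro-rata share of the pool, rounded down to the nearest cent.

After Purchase 1: 346 on hand, pool $3,114.00 (≈ $9.0000 each)
After Purchase 2: 656 on hand, pool $5,594.00 (≈ $8.5274 each)
Sale 1, sell 486: 486/656 × $5,594.00 → $4,144.33
After Purchase 3: 214 on hand, pool $1,845.67 (≈ $8.6246 each)
Sale 2, sell 165: 165/214 × $1,845.67 → $1,423.06
After Purchase 4: 383 on hand, pool $4,764.61 (≈ $12.4402 each)
After Purchase 5: 774 on hand, pool $9,065.61 (≈ $11.7127 each)
Sale 3, sell 372: 372/774 × $9,065.61 → $4,357.11
Total COGS = $4,144.33 + $1,423.06 + $4,357.11 = $9,924.50
Ending inventory (cost pool remaining) = $4,708.50

Ending inventory = $4,708.50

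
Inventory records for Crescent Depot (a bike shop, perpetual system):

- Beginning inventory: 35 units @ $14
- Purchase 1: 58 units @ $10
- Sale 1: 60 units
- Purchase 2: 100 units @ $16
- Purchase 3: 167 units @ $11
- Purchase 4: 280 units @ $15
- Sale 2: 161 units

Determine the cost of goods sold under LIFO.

Sale 1 (60) [LIFO — newest first]: 58 @ $10 + 2 @ $14 = $608
Sale 2 (161) [LIFO — newest first]: 161 @ $15 = $2,415
Total COGS = $608 + $2,415 = $3,023
Ending inventory: 33 @ $14 + 100 @ $16 + 167 @ $11 + 119 @ $15 = $5,684

COGS = $3,023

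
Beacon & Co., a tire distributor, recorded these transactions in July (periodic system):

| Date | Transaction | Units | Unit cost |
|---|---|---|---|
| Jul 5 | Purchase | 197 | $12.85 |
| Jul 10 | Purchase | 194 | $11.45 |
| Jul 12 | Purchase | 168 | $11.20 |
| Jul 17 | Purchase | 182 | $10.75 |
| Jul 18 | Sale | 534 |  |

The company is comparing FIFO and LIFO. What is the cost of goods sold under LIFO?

COGS = $5,944.90

FIFO COGS: 197 @ $12.85 + 194 @ $11.45 + 143 @ $11.20 = $6,354.35
LIFO COGS: 182 @ $10.75 + 168 @ $11.20 + 184 @ $11.45 = $5,944.90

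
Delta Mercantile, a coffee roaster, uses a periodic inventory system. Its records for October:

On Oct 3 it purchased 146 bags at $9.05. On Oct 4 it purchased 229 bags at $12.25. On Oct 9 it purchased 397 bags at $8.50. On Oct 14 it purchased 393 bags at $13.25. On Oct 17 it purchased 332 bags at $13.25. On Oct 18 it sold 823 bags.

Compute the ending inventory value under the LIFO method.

Oct 18, 823 sold [LIFO — newest first]: 332 @ $13.25 + 393 @ $13.25 + 98 @ $8.50 = $10,439.25
Ending inventory: 146 @ $9.05 + 229 @ $12.25 + 299 @ $8.50 = $6,668.05
Check: goods available $17,107.30 = COGS $10,439.25 + ending $6,668.05

Ending inventory = $6,668.05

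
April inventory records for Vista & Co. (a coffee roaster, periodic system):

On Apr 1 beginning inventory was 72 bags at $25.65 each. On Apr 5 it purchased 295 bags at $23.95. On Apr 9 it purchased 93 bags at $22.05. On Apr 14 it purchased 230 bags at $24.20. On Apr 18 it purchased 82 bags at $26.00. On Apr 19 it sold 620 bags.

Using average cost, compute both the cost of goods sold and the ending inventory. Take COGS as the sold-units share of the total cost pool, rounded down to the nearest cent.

Apr 19, sell 620: 620/772 × $18,660.70 → $14,986.57
Ending inventory (cost pool remaining) = $3,674.13

COGS = $14,986.57; ending inventory = $3,674.13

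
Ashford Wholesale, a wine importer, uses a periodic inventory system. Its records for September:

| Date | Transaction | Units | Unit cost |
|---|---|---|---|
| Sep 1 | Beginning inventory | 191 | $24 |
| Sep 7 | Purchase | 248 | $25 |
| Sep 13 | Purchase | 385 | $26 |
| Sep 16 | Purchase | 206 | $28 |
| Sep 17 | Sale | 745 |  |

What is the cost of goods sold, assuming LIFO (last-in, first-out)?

COGS = $19,628

Sep 17, 745 sold [LIFO — newest first]: 206 @ $28 + 385 @ $26 + 154 @ $25 = $19,628
Ending inventory: 191 @ $24 + 94 @ $25 = $6,934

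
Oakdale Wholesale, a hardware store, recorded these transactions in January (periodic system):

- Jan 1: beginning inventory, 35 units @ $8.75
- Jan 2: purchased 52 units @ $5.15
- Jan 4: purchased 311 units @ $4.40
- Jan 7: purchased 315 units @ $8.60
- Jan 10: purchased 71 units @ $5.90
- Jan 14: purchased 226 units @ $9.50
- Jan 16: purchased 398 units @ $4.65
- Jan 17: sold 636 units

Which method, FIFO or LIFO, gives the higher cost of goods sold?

LIFO

FIFO COGS: 35 @ $8.75 + 52 @ $5.15 + 311 @ $4.40 + 238 @ $8.60 = $3,989.25
LIFO COGS: 398 @ $4.65 + 226 @ $9.50 + 12 @ $5.90 = $4,068.50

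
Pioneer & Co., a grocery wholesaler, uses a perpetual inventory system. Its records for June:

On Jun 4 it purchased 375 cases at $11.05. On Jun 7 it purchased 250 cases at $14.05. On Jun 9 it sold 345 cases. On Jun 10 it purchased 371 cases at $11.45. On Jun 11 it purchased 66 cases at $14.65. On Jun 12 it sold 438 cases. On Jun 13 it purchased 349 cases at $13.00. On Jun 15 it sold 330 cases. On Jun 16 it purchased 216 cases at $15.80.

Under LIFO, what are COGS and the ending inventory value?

Jun 9, 345 sold [LIFO — newest first]: 250 @ $14.05 + 95 @ $11.05 = $4,562.25
Jun 12, 438 sold [LIFO — newest first]: 66 @ $14.65 + 371 @ $11.45 + 1 @ $11.05 = $5,225.90
Jun 15, 330 sold [LIFO — newest first]: 330 @ $13.00 = $4,290.00
Total COGS = $4,562.25 + $5,225.90 + $4,290.00 = $14,078.15
Ending inventory: 279 @ $11.05 + 19 @ $13.00 + 216 @ $15.80 = $6,742.75

COGS = $14,078.15; ending inventory = $6,742.75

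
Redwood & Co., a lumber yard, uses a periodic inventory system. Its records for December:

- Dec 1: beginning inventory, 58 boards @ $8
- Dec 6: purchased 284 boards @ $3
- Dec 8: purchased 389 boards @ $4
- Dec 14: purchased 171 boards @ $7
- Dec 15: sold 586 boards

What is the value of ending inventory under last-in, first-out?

Ending inventory = $1,238

Dec 15, 586 sold [LIFO — newest first]: 171 @ $7 + 389 @ $4 + 26 @ $3 = $2,831
Ending inventory: 58 @ $8 + 258 @ $3 = $1,238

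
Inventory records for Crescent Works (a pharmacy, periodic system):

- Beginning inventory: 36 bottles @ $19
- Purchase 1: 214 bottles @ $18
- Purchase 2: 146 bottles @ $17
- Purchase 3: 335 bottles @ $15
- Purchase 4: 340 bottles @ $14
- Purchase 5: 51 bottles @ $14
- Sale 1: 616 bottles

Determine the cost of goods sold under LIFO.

COGS = $8,849

Sale 1 (616) [LIFO — newest first]: 51 @ $14 + 340 @ $14 + 225 @ $15 = $8,849
Ending inventory: 36 @ $19 + 214 @ $18 + 146 @ $17 + 110 @ $15 = $8,668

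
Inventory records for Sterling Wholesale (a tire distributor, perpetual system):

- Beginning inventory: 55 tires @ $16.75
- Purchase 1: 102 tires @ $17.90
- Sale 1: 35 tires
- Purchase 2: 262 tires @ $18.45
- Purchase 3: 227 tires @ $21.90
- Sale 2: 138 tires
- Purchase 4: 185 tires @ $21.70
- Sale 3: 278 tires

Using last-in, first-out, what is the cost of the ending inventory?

Ending inventory = $6,880.65

Sale 1 (35) [LIFO — newest first]: 35 @ $17.90 = $626.50
Sale 2 (138) [LIFO — newest first]: 138 @ $21.90 = $3,022.20
Sale 3 (278) [LIFO — newest first]: 185 @ $21.70 + 89 @ $21.90 + 4 @ $18.45 = $6,037.40
Total COGS = $626.50 + $3,022.20 + $6,037.40 = $9,686.10
Ending inventory: 55 @ $16.75 + 67 @ $17.90 + 258 @ $18.45 = $6,880.65
Check: goods available $16,566.75 = COGS $9,686.10 + ending $6,880.65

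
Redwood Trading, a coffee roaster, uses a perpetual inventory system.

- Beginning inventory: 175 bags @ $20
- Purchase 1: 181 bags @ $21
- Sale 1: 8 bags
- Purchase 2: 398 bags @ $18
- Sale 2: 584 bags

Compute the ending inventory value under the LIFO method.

Ending inventory = $3,240

Sale 1 (8) [LIFO — newest first]: 8 @ $21 = $168
Sale 2 (584) [LIFO — newest first]: 398 @ $18 + 173 @ $21 + 13 @ $20 = $11,057
Total COGS = $168 + $11,057 = $11,225
Ending inventory: 162 @ $20 = $3,240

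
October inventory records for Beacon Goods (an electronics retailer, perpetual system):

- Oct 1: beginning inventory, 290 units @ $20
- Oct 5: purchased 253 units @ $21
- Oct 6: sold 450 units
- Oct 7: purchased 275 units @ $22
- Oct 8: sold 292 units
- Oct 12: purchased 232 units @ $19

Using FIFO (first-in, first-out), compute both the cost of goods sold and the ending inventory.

COGS = $15,491; ending inventory = $6,080

Oct 6, 450 sold [FIFO — oldest first]: 290 @ $20 + 160 @ $21 = $9,160
Oct 8, 292 sold [FIFO — oldest first]: 93 @ $21 + 199 @ $22 = $6,331
Total COGS = $9,160 + $6,331 = $15,491
Ending inventory: 76 @ $22 + 232 @ $19 = $6,080
Check: goods available $21,571 = COGS $15,491 + ending $6,080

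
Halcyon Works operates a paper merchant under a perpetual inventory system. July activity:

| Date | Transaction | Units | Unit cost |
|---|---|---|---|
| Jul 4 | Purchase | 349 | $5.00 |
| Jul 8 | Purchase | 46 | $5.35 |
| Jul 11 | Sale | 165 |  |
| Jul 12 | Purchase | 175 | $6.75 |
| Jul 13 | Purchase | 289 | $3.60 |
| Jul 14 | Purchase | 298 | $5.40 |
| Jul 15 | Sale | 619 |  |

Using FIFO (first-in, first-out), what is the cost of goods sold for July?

COGS = $3,942.75

Jul 11, 165 sold [FIFO — oldest first]: 165 @ $5.00 = $825.00
Jul 15, 619 sold [FIFO — oldest first]: 184 @ $5.00 + 46 @ $5.35 + 175 @ $6.75 + 214 @ $3.60 = $3,117.75
Total COGS = $825.00 + $3,117.75 = $3,942.75
Ending inventory: 75 @ $3.60 + 298 @ $5.40 = $1,879.20
Check: goods available $5,821.95 = COGS $3,942.75 + ending $1,879.20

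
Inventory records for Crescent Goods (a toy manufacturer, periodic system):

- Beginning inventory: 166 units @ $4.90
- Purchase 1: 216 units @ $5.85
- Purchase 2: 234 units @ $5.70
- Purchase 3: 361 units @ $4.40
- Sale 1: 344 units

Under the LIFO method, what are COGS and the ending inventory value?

Sale 1 (344) [LIFO — newest first]: 344 @ $4.40 = $1,513.60
Ending inventory: 166 @ $4.90 + 216 @ $5.85 + 234 @ $5.70 + 17 @ $4.40 = $3,485.60

COGS = $1,513.60; ending inventory = $3,485.60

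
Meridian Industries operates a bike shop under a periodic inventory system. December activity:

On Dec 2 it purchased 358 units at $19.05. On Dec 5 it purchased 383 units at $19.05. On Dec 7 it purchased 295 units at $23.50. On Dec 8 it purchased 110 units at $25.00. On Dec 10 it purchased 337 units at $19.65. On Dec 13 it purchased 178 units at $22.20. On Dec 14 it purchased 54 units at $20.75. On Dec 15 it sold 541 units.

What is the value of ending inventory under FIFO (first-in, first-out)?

Ending inventory = $25,186.65

Dec 15, 541 sold [FIFO — oldest first]: 358 @ $19.05 + 183 @ $19.05 = $10,306.05
Ending inventory: 200 @ $19.05 + 295 @ $23.50 + 110 @ $25.00 + 337 @ $19.65 + 178 @ $22.20 + 54 @ $20.75 = $25,186.65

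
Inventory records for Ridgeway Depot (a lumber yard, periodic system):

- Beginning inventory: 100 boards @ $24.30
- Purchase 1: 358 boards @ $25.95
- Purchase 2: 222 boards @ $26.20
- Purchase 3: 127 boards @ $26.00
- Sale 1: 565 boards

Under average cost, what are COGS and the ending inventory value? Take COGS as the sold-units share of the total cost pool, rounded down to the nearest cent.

Sale 1, sell 565: 565/807 × $20,838.50 → $14,589.53
Ending inventory (cost pool remaining) = $6,248.97

COGS = $14,589.53; ending inventory = $6,248.97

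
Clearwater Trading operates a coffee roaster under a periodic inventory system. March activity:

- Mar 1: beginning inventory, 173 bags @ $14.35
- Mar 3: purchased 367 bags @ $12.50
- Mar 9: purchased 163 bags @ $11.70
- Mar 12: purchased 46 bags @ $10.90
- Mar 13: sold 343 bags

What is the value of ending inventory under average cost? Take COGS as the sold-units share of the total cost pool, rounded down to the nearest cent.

Ending inventory = $5,137.91

Mar 13, sell 343: 343/749 × $9,478.55 → $4,340.64
Ending inventory (cost pool remaining) = $5,137.91
Check: goods available $9,478.55 = COGS $4,340.64 + ending $5,137.91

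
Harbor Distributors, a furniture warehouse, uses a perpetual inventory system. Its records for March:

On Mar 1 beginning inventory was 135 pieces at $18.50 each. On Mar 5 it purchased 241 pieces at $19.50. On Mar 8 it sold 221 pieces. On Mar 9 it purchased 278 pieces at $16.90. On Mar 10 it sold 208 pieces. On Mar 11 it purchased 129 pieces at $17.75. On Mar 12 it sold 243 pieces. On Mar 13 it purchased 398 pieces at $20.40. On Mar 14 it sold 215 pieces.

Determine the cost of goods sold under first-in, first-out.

COGS = $16,306.55

Mar 8, 221 sold [FIFO — oldest first]: 135 @ $18.50 + 86 @ $19.50 = $4,174.50
Mar 10, 208 sold [FIFO — oldest first]: 155 @ $19.50 + 53 @ $16.90 = $3,918.20
Mar 12, 243 sold [FIFO — oldest first]: 225 @ $16.90 + 18 @ $17.75 = $4,122.00
Mar 14, 215 sold [FIFO — oldest first]: 111 @ $17.75 + 104 @ $20.40 = $4,091.85
Total COGS = $4,174.50 + $3,918.20 + $4,122.00 + $4,091.85 = $16,306.55
Ending inventory: 294 @ $20.40 = $5,997.60
Check: goods available $22,304.15 = COGS $16,306.55 + ending $5,997.60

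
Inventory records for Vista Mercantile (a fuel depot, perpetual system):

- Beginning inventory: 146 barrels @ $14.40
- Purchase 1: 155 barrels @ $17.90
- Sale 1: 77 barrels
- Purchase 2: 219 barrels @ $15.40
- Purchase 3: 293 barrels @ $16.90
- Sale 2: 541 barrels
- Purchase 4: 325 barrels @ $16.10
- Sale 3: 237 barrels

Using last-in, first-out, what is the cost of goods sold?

COGS = $14,037.40

Sale 1 (77) [LIFO — newest first]: 77 @ $17.90 = $1,378.30
Sale 2 (541) [LIFO — newest first]: 293 @ $16.90 + 219 @ $15.40 + 29 @ $17.90 = $8,843.40
Sale 3 (237) [LIFO — newest first]: 237 @ $16.10 = $3,815.70
Total COGS = $1,378.30 + $8,843.40 + $3,815.70 = $14,037.40
Ending inventory: 146 @ $14.40 + 49 @ $17.90 + 88 @ $16.10 = $4,396.30
Check: goods available $18,433.70 = COGS $14,037.40 + ending $4,396.30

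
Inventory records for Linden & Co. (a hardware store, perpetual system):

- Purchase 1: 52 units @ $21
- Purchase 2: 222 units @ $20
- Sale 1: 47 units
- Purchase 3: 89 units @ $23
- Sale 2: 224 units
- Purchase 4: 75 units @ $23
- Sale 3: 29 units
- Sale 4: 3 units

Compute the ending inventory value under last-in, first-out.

Sale 1 (47) [LIFO — newest first]: 47 @ $20 = $940
Sale 2 (224) [LIFO — newest first]: 89 @ $23 + 135 @ $20 = $4,747
Sale 3 (29) [LIFO — newest first]: 29 @ $23 = $667
Sale 4 (3) [LIFO — newest first]: 3 @ $23 = $69
Total COGS = $940 + $4,747 + $667 + $69 = $6,423
Ending inventory: 52 @ $21 + 40 @ $20 + 43 @ $23 = $2,881

Ending inventory = $2,881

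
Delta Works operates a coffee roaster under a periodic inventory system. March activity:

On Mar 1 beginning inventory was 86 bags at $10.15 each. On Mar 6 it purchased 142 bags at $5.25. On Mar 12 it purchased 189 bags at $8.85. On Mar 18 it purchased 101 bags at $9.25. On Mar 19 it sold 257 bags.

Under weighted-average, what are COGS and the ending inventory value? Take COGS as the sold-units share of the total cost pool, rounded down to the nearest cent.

COGS = $2,096.33; ending inventory = $2,128.97

Mar 19, sell 257: 257/518 × $4,225.30 → $2,096.33
Ending inventory (cost pool remaining) = $2,128.97
Check: goods available $4,225.30 = COGS $2,096.33 + ending $2,128.97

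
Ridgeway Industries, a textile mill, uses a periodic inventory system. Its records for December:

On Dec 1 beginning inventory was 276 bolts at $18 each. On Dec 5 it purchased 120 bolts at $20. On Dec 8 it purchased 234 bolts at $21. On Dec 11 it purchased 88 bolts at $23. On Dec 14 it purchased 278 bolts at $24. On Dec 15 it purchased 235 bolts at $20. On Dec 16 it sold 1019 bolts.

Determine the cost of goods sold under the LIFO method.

COGS = $21,862

Dec 16, 1019 sold [LIFO — newest first]: 235 @ $20 + 278 @ $24 + 88 @ $23 + 234 @ $21 + 120 @ $20 + 64 @ $18 = $21,862
Ending inventory: 212 @ $18 = $3,816
Check: goods available $25,678 = COGS $21,862 + ending $3,816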